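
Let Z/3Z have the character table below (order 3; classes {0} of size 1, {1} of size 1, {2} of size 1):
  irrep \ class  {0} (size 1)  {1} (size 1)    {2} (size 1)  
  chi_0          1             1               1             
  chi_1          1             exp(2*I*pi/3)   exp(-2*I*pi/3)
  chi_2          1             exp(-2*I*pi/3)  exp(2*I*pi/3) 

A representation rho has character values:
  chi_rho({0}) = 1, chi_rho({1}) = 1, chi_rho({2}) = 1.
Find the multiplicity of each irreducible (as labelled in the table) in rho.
Multiplicities: chi_0: 1, chi_1: 0, chi_2: 0.

Argument: Use <chi_rho, chi> = (1/|G|) sum_C |C| * chi_rho(C) * conj(chi(C)) with |G| = 3 for each irreducible chi in the table:
  <chi_rho, chi_0> = (1/3)[1*(1)*conj(1) + 1*(1)*conj(1) + 1*(1)*conj(1)]
      = (1/3)[(1) + (1) + (1)] = 3/3 = 1
  <chi_rho, chi_1> = (1/3)[1*(1)*conj(1) + 1*(1)*conj(exp(2*I*pi/3)) + 1*(1)*conj(exp(-2*I*pi/3))]
      = (1/3)[(1) + (exp(-2*I*pi/3)) + (exp(2*I*pi/3))] = 0/3 = 0
  <chi_rho, chi_2> = (1/3)[1*(1)*conj(1) + 1*(1)*conj(exp(-2*I*pi/3)) + 1*(1)*conj(exp(2*I*pi/3))]
      = (1/3)[(1) + (exp(2*I*pi/3)) + (exp(-2*I*pi/3))] = 0/3 = 0
(Exp terms are combined using exp(i*s)*conj(exp(i*t)) = exp(i*(s-t)), and sums of them are collapsed using the identity that for every m > 1 the m distinct m-th roots of unity sum to 0, e.g. 1 + exp(2*I*pi/3) + exp(-2*I*pi/3) = 0.)
Dimension check: dim(rho) = sum (mult * dim) = 1*1 + 0*1 + 0*1 = 1 = chi_rho(e) = 1.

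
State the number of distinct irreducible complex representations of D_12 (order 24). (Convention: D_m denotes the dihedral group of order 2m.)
9

Justification: The number of irreducible complex representations of a finite group equals its number of conjugacy classes. D_12 has 9 conjugacy classes (n/2 + 3 for n even), so D_12 (order 24) has exactly 9 irreducible complex representations.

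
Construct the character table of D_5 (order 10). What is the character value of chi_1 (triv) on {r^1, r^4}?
Conjugacy classes: {e} of size 1, {r^1, r^4} of size 2, {r^2, r^3} of size 2, {s, sr, ..., sr^4} of size 5.
Character table:
  irrep \ class              {e} (size 1)  {r^1, r^4} (size 2)  {r^2, r^3} (size 2)  {s, sr, ..., sr^4} (size 5)
  chi_1 (triv)               1             1                    1                    1                          
  chi_2 (sign: r->1, s->-1)  1             1                    1                    -1                         
  chi_3 (2d, j=1)            2             -1/2 + sqrt(5)/2     -sqrt(5)/2 - 1/2     0                          
  chi_4 (2d, j=2)            2             -sqrt(5)/2 - 1/2     -1/2 + sqrt(5)/2     0                          

Spot check: chi_1 (triv) on {r^1, r^4} = 1.

D_5 has order 2*5 = 10 with 4 conjugacy classes, hence 4 irreducibles. Sum of squared dims 1 + 1 + 4 + 4 = 10 = |G|. Linear characters come from the abelianisation; the 2-dimensional irreps have character r^k -> 2*cos(2*pi*j*k/5), reflections -> 0.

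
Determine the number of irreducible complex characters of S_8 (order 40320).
22

Working: The number of irreducible complex representations of a finite group equals its number of conjugacy classes. Conjugacy classes in S_8 correspond to cycle types, i.e. partitions of 8; there are p(8) = 22 of them, so S_8 (order 40320) has exactly 22 irreducible complex representations.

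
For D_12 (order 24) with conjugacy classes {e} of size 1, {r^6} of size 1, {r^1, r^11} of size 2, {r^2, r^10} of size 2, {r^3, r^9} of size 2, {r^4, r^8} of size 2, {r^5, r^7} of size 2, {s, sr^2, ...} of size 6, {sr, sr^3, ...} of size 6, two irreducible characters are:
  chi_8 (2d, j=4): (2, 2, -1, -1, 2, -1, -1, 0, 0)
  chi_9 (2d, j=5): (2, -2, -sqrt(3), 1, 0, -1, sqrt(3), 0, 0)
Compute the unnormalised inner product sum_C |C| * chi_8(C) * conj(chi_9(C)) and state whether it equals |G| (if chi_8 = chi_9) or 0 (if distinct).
Sum = 0; so <chi_8, chi_9> = 0 (distinct irreducibles are orthogonal).

Proof sketch: Compute term by term over conjugacy classes (|C| * chi_8(C) * conj(chi_9(C))):
  1*(2)*conj(2) + 1*(2)*conj(-2) + 2*(-1)*conj(-sqrt(3)) + 2*(-1)*conj(1) + 2*(2)*conj(0) + 2*(-1)*conj(-1) + 2*(-1)*conj(sqrt(3)) + 6*(0)*conj(0) + 6*(0)*conj(0)
  = (4) + (-4) + (2*sqrt(3)) + (-2) + (0) + (2) + (-2*sqrt(3)) + (0) + (0)
  = 0.
Dividing by |G| = 24 gives 0/24 = 0, matching the row-orthogonality relation <chi_8, chi_9> = [chi_8 = chi_9].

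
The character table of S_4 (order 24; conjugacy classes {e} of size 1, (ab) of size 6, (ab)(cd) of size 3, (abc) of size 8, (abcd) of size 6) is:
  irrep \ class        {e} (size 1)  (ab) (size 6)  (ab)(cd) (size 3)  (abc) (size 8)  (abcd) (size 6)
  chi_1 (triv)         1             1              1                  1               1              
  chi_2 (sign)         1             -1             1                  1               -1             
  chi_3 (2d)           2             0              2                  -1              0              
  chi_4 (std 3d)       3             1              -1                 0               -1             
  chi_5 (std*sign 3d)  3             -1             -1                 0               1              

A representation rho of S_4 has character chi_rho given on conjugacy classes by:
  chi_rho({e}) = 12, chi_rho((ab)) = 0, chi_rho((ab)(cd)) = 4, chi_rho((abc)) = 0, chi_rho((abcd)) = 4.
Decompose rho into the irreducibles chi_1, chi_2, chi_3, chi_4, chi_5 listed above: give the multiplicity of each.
Multiplicities: chi_1: 2, chi_2: 0, chi_3: 2, chi_4: 0, chi_5: 2.

Argument: Use <chi_rho, chi> = (1/|G|) sum_C |C| * chi_rho(C) * conj(chi(C)) with |G| = 24 for each irreducible chi in the table:
  <chi_rho, chi_1> = (1/24)[1*(12)*conj(1) + 6*(0)*conj(1) + 3*(4)*conj(1) + 8*(0)*conj(1) + 6*(4)*conj(1)]
      = (1/24)[(12) + (0) + (12) + (0) + (24)] = 48/24 = 2
  <chi_rho, chi_2> = (1/24)[1*(12)*conj(1) + 6*(0)*conj(-1) + 3*(4)*conj(1) + 8*(0)*conj(1) + 6*(4)*conj(-1)]
      = (1/24)[(12) + (0) + (12) + (0) + (-24)] = 0/24 = 0
  <chi_rho, chi_3> = (1/24)[1*(12)*conj(2) + 6*(0)*conj(0) + 3*(4)*conj(2) + 8*(0)*conj(-1) + 6*(4)*conj(0)]
      = (1/24)[(24) + (0) + (24) + (0) + (0)] = 48/24 = 2
  <chi_rho, chi_4> = (1/24)[1*(12)*conj(3) + 6*(0)*conj(1) + 3*(4)*conj(-1) + 8*(0)*conj(0) + 6*(4)*conj(-1)]
      = (1/24)[(36) + (0) + (-12) + (0) + (-24)] = 0/24 = 0
  <chi_rho, chi_5> = (1/24)[1*(12)*conj(3) + 6*(0)*conj(-1) + 3*(4)*conj(-1) + 8*(0)*conj(0) + 6*(4)*conj(1)]
      = (1/24)[(36) + (0) + (-12) + (0) + (24)] = 48/24 = 2
Dimension check: dim(rho) = sum (mult * dim) = 2*1 + 0*1 + 2*2 + 0*3 + 2*3 = 12 = chi_rho(e) = 12.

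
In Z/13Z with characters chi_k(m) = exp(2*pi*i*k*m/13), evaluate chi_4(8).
chi_4(8) = zeta_13^32 = exp(12*I*pi/13)

Explanation: chi_4(8) = zeta_13^(4*8) = zeta_13^32. Since zeta_13^13 = 1, this equals zeta_13^6 = exp(2*pi*i*6/13) = exp(12*I*pi/13).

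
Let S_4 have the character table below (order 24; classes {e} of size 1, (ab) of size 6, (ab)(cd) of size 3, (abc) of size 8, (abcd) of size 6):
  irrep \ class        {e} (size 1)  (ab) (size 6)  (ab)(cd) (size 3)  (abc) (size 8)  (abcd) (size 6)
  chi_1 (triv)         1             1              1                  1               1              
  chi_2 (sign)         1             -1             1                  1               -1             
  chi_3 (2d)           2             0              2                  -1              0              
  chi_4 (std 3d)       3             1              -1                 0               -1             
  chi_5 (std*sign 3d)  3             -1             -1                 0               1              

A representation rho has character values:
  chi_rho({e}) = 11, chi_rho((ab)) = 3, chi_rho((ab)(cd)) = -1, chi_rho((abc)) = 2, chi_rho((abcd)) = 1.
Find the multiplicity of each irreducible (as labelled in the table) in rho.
Multiplicities: chi_1: 2, chi_2: 0, chi_3: 0, chi_4: 2, chi_5: 1.

Proof sketch: Use <chi_rho, chi> = (1/|G|) sum_C |C| * chi_rho(C) * conj(chi(C)) with |G| = 24 for each irreducible chi in the table:
  <chi_rho, chi_1> = (1/24)[1*(11)*conj(1) + 6*(3)*conj(1) + 3*(-1)*conj(1) + 8*(2)*conj(1) + 6*(1)*conj(1)]
      = (1/24)[(11) + (18) + (-3) + (16) + (6)] = 48/24 = 2
  <chi_rho, chi_2> = (1/24)[1*(11)*conj(1) + 6*(3)*conj(-1) + 3*(-1)*conj(1) + 8*(2)*conj(1) + 6*(1)*conj(-1)]
      = (1/24)[(11) + (-18) + (-3) + (16) + (-6)] = 0/24 = 0
  <chi_rho, chi_3> = (1/24)[1*(11)*conj(2) + 6*(3)*conj(0) + 3*(-1)*conj(2) + 8*(2)*conj(-1) + 6*(1)*conj(0)]
      = (1/24)[(22) + (0) + (-6) + (-16) + (0)] = 0/24 = 0
  <chi_rho, chi_4> = (1/24)[1*(11)*conj(3) + 6*(3)*conj(1) + 3*(-1)*conj(-1) + 8*(2)*conj(0) + 6*(1)*conj(-1)]
      = (1/24)[(33) + (18) + (3) + (0) + (-6)] = 48/24 = 2
  <chi_rho, chi_5> = (1/24)[1*(11)*conj(3) + 6*(3)*conj(-1) + 3*(-1)*conj(-1) + 8*(2)*conj(0) + 6*(1)*conj(1)]
      = (1/24)[(33) + (-18) + (3) + (0) + (6)] = 24/24 = 1
Dimension check: dim(rho) = sum (mult * dim) = 2*1 + 0*1 + 0*2 + 2*3 + 1*3 = 11 = chi_rho(e) = 11.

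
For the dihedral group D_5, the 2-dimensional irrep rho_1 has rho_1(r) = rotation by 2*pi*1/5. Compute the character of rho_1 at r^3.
chi_{rho_1}(r^3) = 2*cos(2*pi*1*3/5) = -sqrt(5)/2 - 1/2

Details: rho_1(r^3) is rotation by angle 2*pi*1*3/5, whose trace is 2*cos(2*pi*1*3/5) = -sqrt(5)/2 - 1/2.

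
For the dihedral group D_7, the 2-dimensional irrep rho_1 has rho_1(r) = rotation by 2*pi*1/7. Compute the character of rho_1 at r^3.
chi_{rho_1}(r^3) = 2*cos(2*pi*1*3/7) = -2*cos(pi/7)

Details: rho_1(r^3) is rotation by angle 2*pi*1*3/7, whose trace is 2*cos(2*pi*1*3/7) = -2*cos(pi/7).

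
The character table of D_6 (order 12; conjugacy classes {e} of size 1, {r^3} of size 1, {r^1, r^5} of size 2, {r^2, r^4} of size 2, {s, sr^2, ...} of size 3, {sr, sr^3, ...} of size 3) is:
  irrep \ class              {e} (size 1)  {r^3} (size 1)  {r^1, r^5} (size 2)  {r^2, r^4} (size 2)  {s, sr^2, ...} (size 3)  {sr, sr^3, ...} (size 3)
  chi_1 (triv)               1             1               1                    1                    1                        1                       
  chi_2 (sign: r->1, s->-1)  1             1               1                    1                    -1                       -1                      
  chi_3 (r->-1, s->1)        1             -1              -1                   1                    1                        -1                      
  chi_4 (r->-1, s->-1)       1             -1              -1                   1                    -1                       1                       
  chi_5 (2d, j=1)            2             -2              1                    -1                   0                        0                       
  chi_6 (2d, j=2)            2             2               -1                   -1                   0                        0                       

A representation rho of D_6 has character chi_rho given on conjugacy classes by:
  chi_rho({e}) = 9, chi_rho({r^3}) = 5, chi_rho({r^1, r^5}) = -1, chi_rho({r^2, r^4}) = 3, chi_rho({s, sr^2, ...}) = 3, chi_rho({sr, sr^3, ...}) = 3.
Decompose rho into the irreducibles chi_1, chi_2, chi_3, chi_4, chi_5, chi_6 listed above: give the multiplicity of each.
Multiplicities: chi_1: 3, chi_2: 0, chi_3: 1, chi_4: 1, chi_5: 0, chi_6: 2.

Why: Use <chi_rho, chi> = (1/|G|) sum_C |C| * chi_rho(C) * conj(chi(C)) with |G| = 12 for each irreducible chi in the table:
  <chi_rho, chi_1> = (1/12)[1*(9)*conj(1) + 1*(5)*conj(1) + 2*(-1)*conj(1) + 2*(3)*conj(1) + 3*(3)*conj(1) + 3*(3)*conj(1)]
      = (1/12)[(9) + (5) + (-2) + (6) + (9) + (9)] = 36/12 = 3
  <chi_rho, chi_2> = (1/12)[1*(9)*conj(1) + 1*(5)*conj(1) + 2*(-1)*conj(1) + 2*(3)*conj(1) + 3*(3)*conj(-1) + 3*(3)*conj(-1)]
      = (1/12)[(9) + (5) + (-2) + (6) + (-9) + (-9)] = 0/12 = 0
  <chi_rho, chi_3> = (1/12)[1*(9)*conj(1) + 1*(5)*conj(-1) + 2*(-1)*conj(-1) + 2*(3)*conj(1) + 3*(3)*conj(1) + 3*(3)*conj(-1)]
      = (1/12)[(9) + (-5) + (2) + (6) + (9) + (-9)] = 12/12 = 1
  <chi_rho, chi_4> = (1/12)[1*(9)*conj(1) + 1*(5)*conj(-1) + 2*(-1)*conj(-1) + 2*(3)*conj(1) + 3*(3)*conj(-1) + 3*(3)*conj(1)]
      = (1/12)[(9) + (-5) + (2) + (6) + (-9) + (9)] = 12/12 = 1
  <chi_rho, chi_5> = (1/12)[1*(9)*conj(2) + 1*(5)*conj(-2) + 2*(-1)*conj(1) + 2*(3)*conj(-1) + 3*(3)*conj(0) + 3*(3)*conj(0)]
      = (1/12)[(18) + (-10) + (-2) + (-6) + (0) + (0)] = 0/12 = 0
  <chi_rho, chi_6> = (1/12)[1*(9)*conj(2) + 1*(5)*conj(2) + 2*(-1)*conj(-1) + 2*(3)*conj(-1) + 3*(3)*conj(0) + 3*(3)*conj(0)]
      = (1/12)[(18) + (10) + (2) + (-6) + (0) + (0)] = 24/12 = 2
Dimension check: dim(rho) = sum (mult * dim) = 3*1 + 0*1 + 1*1 + 1*1 + 0*2 + 2*2 = 9 = chi_rho(e) = 9.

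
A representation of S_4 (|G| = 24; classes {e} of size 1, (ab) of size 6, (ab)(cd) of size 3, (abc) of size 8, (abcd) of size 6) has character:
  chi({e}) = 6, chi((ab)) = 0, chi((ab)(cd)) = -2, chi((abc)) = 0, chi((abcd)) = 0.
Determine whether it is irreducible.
Not irreducible (reducible): <chi, chi> = 2 > 1.

Working: <chi, chi> = (1/|G|) sum_C |C| * |chi(C)|^2 = (1/24)[1*|6|^2 + 6*|0|^2 + 3*|-2|^2 + 8*|0|^2 + 6*|0|^2]
  = (1/24)[(36) + (0) + (12) + (0) + (0)] = 48/24 = 2.
A character is irreducible iff <chi, chi> = 1, so this representation is reducible.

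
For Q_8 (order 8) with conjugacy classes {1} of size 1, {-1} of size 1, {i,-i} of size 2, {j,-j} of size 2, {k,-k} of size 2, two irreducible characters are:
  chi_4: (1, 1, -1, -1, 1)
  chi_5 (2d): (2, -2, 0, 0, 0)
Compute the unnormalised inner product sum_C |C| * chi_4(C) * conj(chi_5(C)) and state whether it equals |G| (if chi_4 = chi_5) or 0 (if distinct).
Sum = 0; so <chi_4, chi_5> = 0 (distinct irreducibles are orthogonal).

Explanation: Compute term by term over conjugacy classes (|C| * chi_4(C) * conj(chi_5(C))):
  1*(1)*conj(2) + 1*(1)*conj(-2) + 2*(-1)*conj(0) + 2*(-1)*conj(0) + 2*(1)*conj(0)
  = (2) + (-2) + (0) + (0) + (0)
  = 0.
Dividing by |G| = 8 gives 0/8 = 0, matching the row-orthogonality relation <chi_4, chi_5> = [chi_4 = chi_5].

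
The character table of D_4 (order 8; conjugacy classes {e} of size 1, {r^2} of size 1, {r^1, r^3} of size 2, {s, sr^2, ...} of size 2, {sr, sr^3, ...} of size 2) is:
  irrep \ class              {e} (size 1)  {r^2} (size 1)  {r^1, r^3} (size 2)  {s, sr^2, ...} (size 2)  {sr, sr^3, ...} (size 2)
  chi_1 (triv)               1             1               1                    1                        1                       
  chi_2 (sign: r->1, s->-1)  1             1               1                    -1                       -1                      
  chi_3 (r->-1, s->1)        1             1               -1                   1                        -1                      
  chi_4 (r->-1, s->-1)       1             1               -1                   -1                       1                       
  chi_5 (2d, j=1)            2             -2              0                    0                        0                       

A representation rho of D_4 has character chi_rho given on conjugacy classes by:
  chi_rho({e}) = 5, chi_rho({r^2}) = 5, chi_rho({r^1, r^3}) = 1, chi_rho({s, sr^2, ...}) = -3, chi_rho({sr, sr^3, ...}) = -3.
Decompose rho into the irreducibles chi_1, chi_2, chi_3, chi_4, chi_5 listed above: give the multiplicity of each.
Multiplicities: chi_1: 0, chi_2: 3, chi_3: 1, chi_4: 1, chi_5: 0.

Reasoning: Use <chi_rho, chi> = (1/|G|) sum_C |C| * chi_rho(C) * conj(chi(C)) with |G| = 8 for each irreducible chi in the table:
  <chi_rho, chi_1> = (1/8)[1*(5)*conj(1) + 1*(5)*conj(1) + 2*(1)*conj(1) + 2*(-3)*conj(1) + 2*(-3)*conj(1)]
      = (1/8)[(5) + (5) + (2) + (-6) + (-6)] = 0/8 = 0
  <chi_rho, chi_2> = (1/8)[1*(5)*conj(1) + 1*(5)*conj(1) + 2*(1)*conj(1) + 2*(-3)*conj(-1) + 2*(-3)*conj(-1)]
      = (1/8)[(5) + (5) + (2) + (6) + (6)] = 24/8 = 3
  <chi_rho, chi_3> = (1/8)[1*(5)*conj(1) + 1*(5)*conj(1) + 2*(1)*conj(-1) + 2*(-3)*conj(1) + 2*(-3)*conj(-1)]
      = (1/8)[(5) + (5) + (-2) + (-6) + (6)] = 8/8 = 1
  <chi_rho, chi_4> = (1/8)[1*(5)*conj(1) + 1*(5)*conj(1) + 2*(1)*conj(-1) + 2*(-3)*conj(-1) + 2*(-3)*conj(1)]
      = (1/8)[(5) + (5) + (-2) + (6) + (-6)] = 8/8 = 1
  <chi_rho, chi_5> = (1/8)[1*(5)*conj(2) + 1*(5)*conj(-2) + 2*(1)*conj(0) + 2*(-3)*conj(0) + 2*(-3)*conj(0)]
      = (1/8)[(10) + (-10) + (0) + (0) + (0)] = 0/8 = 0
Dimension check: dim(rho) = sum (mult * dim) = 0*1 + 3*1 + 1*1 + 1*1 + 0*2 = 5 = chi_rho(e) = 5.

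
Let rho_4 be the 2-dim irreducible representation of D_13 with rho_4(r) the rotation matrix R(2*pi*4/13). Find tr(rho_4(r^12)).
chi_{rho_4}(r^12) = 2*cos(2*pi*4*12/13) = -2*cos(5*pi/13)

rho_4(r^12) is rotation by angle 2*pi*4*12/13, whose trace is 2*cos(2*pi*4*12/13) = -2*cos(5*pi/13).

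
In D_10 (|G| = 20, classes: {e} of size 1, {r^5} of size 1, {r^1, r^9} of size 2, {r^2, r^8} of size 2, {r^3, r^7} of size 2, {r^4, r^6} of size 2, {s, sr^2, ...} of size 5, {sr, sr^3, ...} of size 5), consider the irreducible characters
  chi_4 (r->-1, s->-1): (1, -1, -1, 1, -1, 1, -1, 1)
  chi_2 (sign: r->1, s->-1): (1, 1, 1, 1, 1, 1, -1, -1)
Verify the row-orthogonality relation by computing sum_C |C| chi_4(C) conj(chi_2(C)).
Sum = 0; so <chi_4, chi_2> = 0 (distinct irreducibles are orthogonal).

Details: Compute term by term over conjugacy classes (|C| * chi_4(C) * conj(chi_2(C))):
  1*(1)*conj(1) + 1*(-1)*conj(1) + 2*(-1)*conj(1) + 2*(1)*conj(1) + 2*(-1)*conj(1) + 2*(1)*conj(1) + 5*(-1)*conj(-1) + 5*(1)*conj(-1)
  = (1) + (-1) + (-2) + (2) + (-2) + (2) + (5) + (-5)
  = 0.
Dividing by |G| = 20 gives 0/20 = 0, matching the row-orthogonality relation <chi_4, chi_2> = [chi_4 = chi_2].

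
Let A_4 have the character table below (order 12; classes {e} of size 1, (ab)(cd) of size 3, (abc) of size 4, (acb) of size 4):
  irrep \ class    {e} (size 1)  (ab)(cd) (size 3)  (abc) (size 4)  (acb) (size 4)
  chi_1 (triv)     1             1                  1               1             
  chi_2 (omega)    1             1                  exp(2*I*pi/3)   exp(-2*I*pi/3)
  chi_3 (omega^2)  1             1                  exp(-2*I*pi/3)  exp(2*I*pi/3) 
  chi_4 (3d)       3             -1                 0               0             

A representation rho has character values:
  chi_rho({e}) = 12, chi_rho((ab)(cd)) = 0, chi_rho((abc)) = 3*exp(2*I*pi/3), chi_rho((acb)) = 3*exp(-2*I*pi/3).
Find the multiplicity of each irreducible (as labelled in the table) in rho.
Multiplicities: chi_1: 0, chi_2: 3, chi_3: 0, chi_4: 3.

Reasoning: Use <chi_rho, chi> = (1/|G|) sum_C |C| * chi_rho(C) * conj(chi(C)) with |G| = 12 for each irreducible chi in the table:
  <chi_rho, chi_1> = (1/12)[1*(12)*conj(1) + 3*(0)*conj(1) + 4*(3*exp(2*I*pi/3))*conj(1) + 4*(3*exp(-2*I*pi/3))*conj(1)]
      = (1/12)[(12) + (0) + (12*exp(2*I*pi/3)) + (12*exp(-2*I*pi/3))] = 0/12 = 0
  <chi_rho, chi_2> = (1/12)[1*(12)*conj(1) + 3*(0)*conj(1) + 4*(3*exp(2*I*pi/3))*conj(exp(2*I*pi/3)) + 4*(3*exp(-2*I*pi/3))*conj(exp(-2*I*pi/3))]
      = (1/12)[(12) + (0) + (12) + (12)] = 36/12 = 3
  <chi_rho, chi_3> = (1/12)[1*(12)*conj(1) + 3*(0)*conj(1) + 4*(3*exp(2*I*pi/3))*conj(exp(-2*I*pi/3)) + 4*(3*exp(-2*I*pi/3))*conj(exp(2*I*pi/3))]
      = (1/12)[(12) + (0) + (12*exp(-2*I*pi/3)) + (12*exp(2*I*pi/3))] = 0/12 = 0
  <chi_rho, chi_4> = (1/12)[1*(12)*conj(3) + 3*(0)*conj(-1) + 4*(3*exp(2*I*pi/3))*conj(0) + 4*(3*exp(-2*I*pi/3))*conj(0)]
      = (1/12)[(36) + (0) + (0) + (0)] = 36/12 = 3
(Exp terms are combined using exp(i*s)*conj(exp(i*t)) = exp(i*(s-t)), and sums of them are collapsed using the identity that for every m > 1 the m distinct m-th roots of unity sum to 0, e.g. 1 + exp(2*I*pi/3) + exp(-2*I*pi/3) = 0.)
Dimension check: dim(rho) = sum (mult * dim) = 0*1 + 3*1 + 0*1 + 3*3 = 12 = chi_rho(e) = 12.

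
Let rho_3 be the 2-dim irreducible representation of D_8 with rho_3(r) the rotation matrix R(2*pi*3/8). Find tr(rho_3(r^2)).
chi_{rho_3}(r^2) = 2*cos(2*pi*3*2/8) = 0

Derivation: rho_3(r^2) is rotation by angle 2*pi*3*2/8, whose trace is 2*cos(2*pi*3*2/8) = 0.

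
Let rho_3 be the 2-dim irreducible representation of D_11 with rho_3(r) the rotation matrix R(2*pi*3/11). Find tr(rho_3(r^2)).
chi_{rho_3}(r^2) = 2*cos(2*pi*3*2/11) = -2*cos(pi/11)

Details: rho_3(r^2) is rotation by angle 2*pi*3*2/11, whose trace is 2*cos(2*pi*3*2/11) = -2*cos(pi/11).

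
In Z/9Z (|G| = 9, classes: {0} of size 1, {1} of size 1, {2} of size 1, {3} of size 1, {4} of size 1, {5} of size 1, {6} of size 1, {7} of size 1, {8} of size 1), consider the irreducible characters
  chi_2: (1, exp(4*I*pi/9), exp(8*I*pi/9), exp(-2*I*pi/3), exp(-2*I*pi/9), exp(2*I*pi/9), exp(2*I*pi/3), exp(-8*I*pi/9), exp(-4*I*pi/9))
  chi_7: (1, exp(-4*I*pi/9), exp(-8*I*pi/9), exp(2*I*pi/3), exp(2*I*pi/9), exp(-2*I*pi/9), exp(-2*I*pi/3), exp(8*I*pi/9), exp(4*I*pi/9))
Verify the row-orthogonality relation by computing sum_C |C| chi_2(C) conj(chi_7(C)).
Sum = 0; so <chi_2, chi_7> = 0 (distinct irreducibles are orthogonal).

Proof sketch: Compute term by term over conjugacy classes (|C| * chi_2(C) * conj(chi_7(C))):
  1*(1)*conj(1) + 1*(exp(4*I*pi/9))*conj(exp(-4*I*pi/9)) + 1*(exp(8*I*pi/9))*conj(exp(-8*I*pi/9)) + 1*(exp(-2*I*pi/3))*conj(exp(2*I*pi/3)) + 1*(exp(-2*I*pi/9))*conj(exp(2*I*pi/9)) + 1*(exp(2*I*pi/9))*conj(exp(-2*I*pi/9)) + 1*(exp(2*I*pi/3))*conj(exp(-2*I*pi/3)) + 1*(exp(-8*I*pi/9))*conj(exp(8*I*pi/9)) + 1*(exp(-4*I*pi/9))*conj(exp(4*I*pi/9))
  = (1) + (exp(8*I*pi/9)) + (exp(-2*I*pi/9)) + (exp(2*I*pi/3)) + (exp(-4*I*pi/9)) + (exp(4*I*pi/9)) + (exp(-2*I*pi/3)) + (exp(2*I*pi/9)) + (exp(-8*I*pi/9))
  = 0.
(Exp terms are combined using exp(i*s)*conj(exp(i*t)) = exp(i*(s-t)), and sums of them are collapsed using the identity that for every m > 1 the m distinct m-th roots of unity sum to 0, e.g. 1 + exp(2*I*pi/3) + exp(-2*I*pi/3) = 0.)
Dividing by |G| = 9 gives 0/9 = 0, matching the row-orthogonality relation <chi_2, chi_7> = [chi_2 = chi_7].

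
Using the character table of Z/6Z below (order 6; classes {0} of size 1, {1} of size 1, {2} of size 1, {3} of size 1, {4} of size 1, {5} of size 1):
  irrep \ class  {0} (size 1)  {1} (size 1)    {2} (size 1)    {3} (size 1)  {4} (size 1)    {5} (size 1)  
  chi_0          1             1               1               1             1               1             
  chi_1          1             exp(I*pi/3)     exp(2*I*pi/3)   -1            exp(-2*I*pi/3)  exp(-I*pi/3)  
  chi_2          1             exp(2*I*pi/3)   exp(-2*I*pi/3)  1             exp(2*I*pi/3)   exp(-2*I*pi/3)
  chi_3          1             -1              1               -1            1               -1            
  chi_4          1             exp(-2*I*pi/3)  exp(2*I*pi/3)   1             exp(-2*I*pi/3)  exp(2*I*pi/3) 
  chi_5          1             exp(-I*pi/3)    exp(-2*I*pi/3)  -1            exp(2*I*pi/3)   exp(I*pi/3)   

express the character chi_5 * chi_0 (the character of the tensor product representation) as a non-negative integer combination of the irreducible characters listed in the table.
chi_5 tensor chi_0 = chi_5 (all other irreducibles have multiplicity 0).

Argument: The character of a tensor product is the pointwise product (chi_5 * chi_0)(C) = chi_5(C) * chi_0(C):
  {0}: (1)*(1), {1}: (exp(-I*pi/3))*(1), {2}: (exp(-2*I*pi/3))*(1), {3}: (-1)*(1), {4}: (exp(2*I*pi/3))*(1), {5}: (exp(I*pi/3))*(1)
so (chi_5 * chi_0) takes values
  {0} -> 1, {1} -> exp(-I*pi/3), {2} -> exp(-2*I*pi/3), {3} -> -1, {4} -> exp(2*I*pi/3), {5} -> exp(I*pi/3).
Now take the inner product of this character with each irreducible chi from the table, <chi_5*chi_0, chi> = (1/6) sum_C |C| (chi_5*chi_0)(C) conj(chi(C)):
  <chi_5*chi_0, chi_0> = (1/6)[1*(1)*conj(1) + 1*(exp(-I*pi/3))*conj(1) + 1*(exp(-2*I*pi/3))*conj(1) + 1*(-1)*conj(1) + 1*(exp(2*I*pi/3))*conj(1) + 1*(exp(I*pi/3))*conj(1)]
      = (1/6)[(1) + (exp(-I*pi/3)) + (exp(-2*I*pi/3)) + (-1) + (exp(2*I*pi/3)) + (exp(I*pi/3))] = 0/6 = 0
  <chi_5*chi_0, chi_1> = (1/6)[1*(1)*conj(1) + 1*(exp(-I*pi/3))*conj(exp(I*pi/3)) + 1*(exp(-2*I*pi/3))*conj(exp(2*I*pi/3)) + 1*(-1)*conj(-1) + 1*(exp(2*I*pi/3))*conj(exp(-2*I*pi/3)) + 1*(exp(I*pi/3))*conj(exp(-I*pi/3))]
      = (1/6)[(1) + (exp(-2*I*pi/3)) + (exp(2*I*pi/3)) + (1) + (exp(-2*I*pi/3)) + (exp(2*I*pi/3))] = 0/6 = 0
  <chi_5*chi_0, chi_2> = (1/6)[1*(1)*conj(1) + 1*(exp(-I*pi/3))*conj(exp(2*I*pi/3)) + 1*(exp(-2*I*pi/3))*conj(exp(-2*I*pi/3)) + 1*(-1)*conj(1) + 1*(exp(2*I*pi/3))*conj(exp(2*I*pi/3)) + 1*(exp(I*pi/3))*conj(exp(-2*I*pi/3))]
      = (1/6)[(1) + (-1) + (1) + (-1) + (1) + (-1)] = 0/6 = 0
  <chi_5*chi_0, chi_3> = (1/6)[1*(1)*conj(1) + 1*(exp(-I*pi/3))*conj(-1) + 1*(exp(-2*I*pi/3))*conj(1) + 1*(-1)*conj(-1) + 1*(exp(2*I*pi/3))*conj(1) + 1*(exp(I*pi/3))*conj(-1)]
      = (1/6)[(1) + (-exp(-I*pi/3)) + (exp(-2*I*pi/3)) + (1) + (exp(2*I*pi/3)) + (-exp(I*pi/3))] = 0/6 = 0
  <chi_5*chi_0, chi_4> = (1/6)[1*(1)*conj(1) + 1*(exp(-I*pi/3))*conj(exp(-2*I*pi/3)) + 1*(exp(-2*I*pi/3))*conj(exp(2*I*pi/3)) + 1*(-1)*conj(1) + 1*(exp(2*I*pi/3))*conj(exp(-2*I*pi/3)) + 1*(exp(I*pi/3))*conj(exp(2*I*pi/3))]
      = (1/6)[(1) + (exp(I*pi/3)) + (exp(2*I*pi/3)) + (-1) + (exp(-2*I*pi/3)) + (exp(-I*pi/3))] = 0/6 = 0
  <chi_5*chi_0, chi_5> = (1/6)[1*(1)*conj(1) + 1*(exp(-I*pi/3))*conj(exp(-I*pi/3)) + 1*(exp(-2*I*pi/3))*conj(exp(-2*I*pi/3)) + 1*(-1)*conj(-1) + 1*(exp(2*I*pi/3))*conj(exp(2*I*pi/3)) + 1*(exp(I*pi/3))*conj(exp(I*pi/3))]
      = (1/6)[(1) + (1) + (1) + (1) + (1) + (1)] = 6/6 = 1
(Exp terms are combined using exp(i*s)*conj(exp(i*t)) = exp(i*(s-t)), and sums of them are collapsed using the identity that for every m > 1 the m distinct m-th roots of unity sum to 0, e.g. 1 + exp(2*I*pi/3) + exp(-2*I*pi/3) = 0.)
Hence the multiplicities are chi_5: 1. Dimension check: dim(chi_5)*dim(chi_0) = 1*1 = 1 and sum (mult * dim) = 1*1 = 1.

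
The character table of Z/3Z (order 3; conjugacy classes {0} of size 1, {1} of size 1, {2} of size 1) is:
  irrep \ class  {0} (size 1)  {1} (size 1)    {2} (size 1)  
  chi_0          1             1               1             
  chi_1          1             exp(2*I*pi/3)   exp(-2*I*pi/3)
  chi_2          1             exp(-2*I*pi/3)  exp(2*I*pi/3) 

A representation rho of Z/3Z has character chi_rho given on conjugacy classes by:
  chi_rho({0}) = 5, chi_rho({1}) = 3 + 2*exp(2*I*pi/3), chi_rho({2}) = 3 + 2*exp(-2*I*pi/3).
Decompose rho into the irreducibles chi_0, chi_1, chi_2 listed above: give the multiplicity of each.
Multiplicities: chi_0: 3, chi_1: 2, chi_2: 0.

Why: Use <chi_rho, chi> = (1/|G|) sum_C |C| * chi_rho(C) * conj(chi(C)) with |G| = 3 for each irreducible chi in the table:
  <chi_rho, chi_0> = (1/3)[1*(5)*conj(1) + 1*(3 + 2*exp(2*I*pi/3))*conj(1) + 1*(3 + 2*exp(-2*I*pi/3))*conj(1)]
      = (1/3)[(5) + (3 + 2*exp(2*I*pi/3)) + (3 + 2*exp(-2*I*pi/3))] = 9/3 = 3
  <chi_rho, chi_1> = (1/3)[1*(5)*conj(1) + 1*(3 + 2*exp(2*I*pi/3))*conj(exp(2*I*pi/3)) + 1*(3 + 2*exp(-2*I*pi/3))*conj(exp(-2*I*pi/3))]
      = (1/3)[(5) + (2 + 3*exp(-2*I*pi/3)) + (2 + 3*exp(2*I*pi/3))] = 6/3 = 2
  <chi_rho, chi_2> = (1/3)[1*(5)*conj(1) + 1*(3 + 2*exp(2*I*pi/3))*conj(exp(-2*I*pi/3)) + 1*(3 + 2*exp(-2*I*pi/3))*conj(exp(2*I*pi/3))]
      = (1/3)[(5) + (2*exp(-2*I*pi/3) + 3*exp(2*I*pi/3)) + (3*exp(-2*I*pi/3) + 2*exp(2*I*pi/3))] = 0/3 = 0
(Exp terms are combined using exp(i*s)*conj(exp(i*t)) = exp(i*(s-t)), and sums of them are collapsed using the identity that for every m > 1 the m distinct m-th roots of unity sum to 0, e.g. 1 + exp(2*I*pi/3) + exp(-2*I*pi/3) = 0.)
Dimension check: dim(rho) = sum (mult * dim) = 3*1 + 2*1 + 0*1 = 5 = chi_rho(e) = 5.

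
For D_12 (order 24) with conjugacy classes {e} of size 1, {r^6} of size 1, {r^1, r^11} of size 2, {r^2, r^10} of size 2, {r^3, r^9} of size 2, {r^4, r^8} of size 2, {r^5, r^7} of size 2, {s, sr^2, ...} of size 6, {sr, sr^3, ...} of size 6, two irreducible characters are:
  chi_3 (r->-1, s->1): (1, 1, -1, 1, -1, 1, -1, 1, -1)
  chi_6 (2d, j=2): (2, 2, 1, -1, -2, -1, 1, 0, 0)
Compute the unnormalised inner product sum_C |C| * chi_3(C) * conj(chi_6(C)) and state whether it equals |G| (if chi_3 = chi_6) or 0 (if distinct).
Sum = 0; so <chi_3, chi_6> = 0 (distinct irreducibles are orthogonal).

Why: Compute term by term over conjugacy classes (|C| * chi_3(C) * conj(chi_6(C))):
  1*(1)*conj(2) + 1*(1)*conj(2) + 2*(-1)*conj(1) + 2*(1)*conj(-1) + 2*(-1)*conj(-2) + 2*(1)*conj(-1) + 2*(-1)*conj(1) + 6*(1)*conj(0) + 6*(-1)*conj(0)
  = (2) + (2) + (-2) + (-2) + (4) + (-2) + (-2) + (0) + (0)
  = 0.
Dividing by |G| = 24 gives 0/24 = 0, matching the row-orthogonality relation <chi_3, chi_6> = [chi_3 = chi_6].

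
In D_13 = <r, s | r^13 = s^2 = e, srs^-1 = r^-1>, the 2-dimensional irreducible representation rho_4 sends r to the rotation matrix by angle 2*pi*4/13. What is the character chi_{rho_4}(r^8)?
chi_{rho_4}(r^8) = 2*cos(2*pi*4*8/13) = -2*cos(pi/13)

Explanation: rho_4(r^8) is rotation by angle 2*pi*4*8/13, whose trace is 2*cos(2*pi*4*8/13) = -2*cos(pi/13).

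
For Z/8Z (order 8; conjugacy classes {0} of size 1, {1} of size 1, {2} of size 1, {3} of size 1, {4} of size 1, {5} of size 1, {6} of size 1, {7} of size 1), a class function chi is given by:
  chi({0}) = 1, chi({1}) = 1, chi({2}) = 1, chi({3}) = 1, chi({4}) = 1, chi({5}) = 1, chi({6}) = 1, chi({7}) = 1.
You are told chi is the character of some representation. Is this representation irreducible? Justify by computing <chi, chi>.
Irreducible: <chi, chi> = 1.

Proof sketch: <chi, chi> = (1/|G|) sum_C |C| * |chi(C)|^2 = (1/8)[1*|1|^2 + 1*|1|^2 + 1*|1|^2 + 1*|1|^2 + 1*|1|^2 + 1*|1|^2 + 1*|1|^2 + 1*|1|^2]
  = (1/8)[(1) + (1) + (1) + (1) + (1) + (1) + (1) + (1)] = 8/8 = 1.
(Exp terms are combined using exp(i*s)*conj(exp(i*t)) = exp(i*(s-t)), and sums of them are collapsed using the identity that for every m > 1 the m distinct m-th roots of unity sum to 0, e.g. 1 + exp(2*I*pi/3) + exp(-2*I*pi/3) = 0.)
A character is irreducible iff <chi, chi> = 1, so this representation is irreducible.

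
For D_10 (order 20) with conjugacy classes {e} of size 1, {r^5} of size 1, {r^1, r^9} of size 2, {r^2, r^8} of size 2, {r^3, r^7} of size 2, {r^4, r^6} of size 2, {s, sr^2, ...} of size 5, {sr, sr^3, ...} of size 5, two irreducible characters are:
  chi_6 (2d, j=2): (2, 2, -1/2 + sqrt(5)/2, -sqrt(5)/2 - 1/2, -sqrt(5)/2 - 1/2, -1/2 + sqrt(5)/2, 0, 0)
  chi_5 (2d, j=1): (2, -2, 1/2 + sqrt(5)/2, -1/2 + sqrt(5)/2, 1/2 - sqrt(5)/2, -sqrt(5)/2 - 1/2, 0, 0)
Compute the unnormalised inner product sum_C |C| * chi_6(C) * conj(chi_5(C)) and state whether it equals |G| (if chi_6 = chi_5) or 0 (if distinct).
Sum = 0; so <chi_6, chi_5> = 0 (distinct irreducibles are orthogonal).

Derivation: Compute term by term over conjugacy classes (|C| * chi_6(C) * conj(chi_5(C))):
  1*(2)*conj(2) + 1*(2)*conj(-2) + 2*(-1/2 + sqrt(5)/2)*conj(1/2 + sqrt(5)/2) + 2*(-sqrt(5)/2 - 1/2)*conj(-1/2 + sqrt(5)/2) + 2*(-sqrt(5)/2 - 1/2)*conj(1/2 - sqrt(5)/2) + 2*(-1/2 + sqrt(5)/2)*conj(-sqrt(5)/2 - 1/2) + 5*(0)*conj(0) + 5*(0)*conj(0)
  = (4) + (-4) + (2) + (-2) + (2) + (-2) + (0) + (0)
  = 0.
Dividing by |G| = 20 gives 0/20 = 0, matching the row-orthogonality relation <chi_6, chi_5> = [chi_6 = chi_5].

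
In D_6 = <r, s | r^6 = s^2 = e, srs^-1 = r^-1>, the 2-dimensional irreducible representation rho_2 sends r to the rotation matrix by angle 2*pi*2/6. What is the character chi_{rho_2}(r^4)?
chi_{rho_2}(r^4) = 2*cos(2*pi*2*4/6) = -1

rho_2(r^4) is rotation by angle 2*pi*2*4/6, whose trace is 2*cos(2*pi*2*4/6) = -1.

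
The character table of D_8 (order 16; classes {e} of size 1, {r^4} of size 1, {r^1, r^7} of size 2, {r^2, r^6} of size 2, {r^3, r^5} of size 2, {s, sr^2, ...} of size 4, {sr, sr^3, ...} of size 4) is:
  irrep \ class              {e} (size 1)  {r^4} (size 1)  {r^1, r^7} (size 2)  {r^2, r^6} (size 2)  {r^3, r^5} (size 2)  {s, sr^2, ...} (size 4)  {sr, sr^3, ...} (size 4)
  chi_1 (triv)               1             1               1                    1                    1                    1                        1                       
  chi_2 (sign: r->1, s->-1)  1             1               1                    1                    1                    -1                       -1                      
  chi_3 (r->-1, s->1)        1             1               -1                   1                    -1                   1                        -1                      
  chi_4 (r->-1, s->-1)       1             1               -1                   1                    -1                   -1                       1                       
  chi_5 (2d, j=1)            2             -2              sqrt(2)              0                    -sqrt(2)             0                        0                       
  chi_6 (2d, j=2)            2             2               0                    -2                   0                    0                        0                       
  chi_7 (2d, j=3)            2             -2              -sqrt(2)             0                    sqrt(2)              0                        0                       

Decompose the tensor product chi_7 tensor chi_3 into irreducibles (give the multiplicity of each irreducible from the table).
chi_7 tensor chi_3 = chi_5 (all other irreducibles have multiplicity 0).

Solution. The character of a tensor product is the pointwise product (chi_7 * chi_3)(C) = chi_7(C) * chi_3(C):
  {e}: (2)*(1), {r^4}: (-2)*(1), {r^1, r^7}: (-sqrt(2))*(-1), {r^2, r^6}: (0)*(1), {r^3, r^5}: (sqrt(2))*(-1), {s, sr^2, ...}: (0)*(1), {sr, sr^3, ...}: (0)*(-1)
so (chi_7 * chi_3) takes values
  {e} -> 2, {r^4} -> -2, {r^1, r^7} -> sqrt(2), {r^2, r^6} -> 0, {r^3, r^5} -> -sqrt(2), {s, sr^2, ...} -> 0, {sr, sr^3, ...} -> 0.
Now take the inner product of this character with each irreducible chi from the table, <chi_7*chi_3, chi> = (1/16) sum_C |C| (chi_7*chi_3)(C) conj(chi(C)):
  <chi_7*chi_3, chi_1> = (1/16)[1*(2)*conj(1) + 1*(-2)*conj(1) + 2*(sqrt(2))*conj(1) + 2*(0)*conj(1) + 2*(-sqrt(2))*conj(1) + 4*(0)*conj(1) + 4*(0)*conj(1)]
      = (1/16)[(2) + (-2) + (2*sqrt(2)) + (0) + (-2*sqrt(2)) + (0) + (0)] = 0/16 = 0
  <chi_7*chi_3, chi_2> = (1/16)[1*(2)*conj(1) + 1*(-2)*conj(1) + 2*(sqrt(2))*conj(1) + 2*(0)*conj(1) + 2*(-sqrt(2))*conj(1) + 4*(0)*conj(-1) + 4*(0)*conj(-1)]
      = (1/16)[(2) + (-2) + (2*sqrt(2)) + (0) + (-2*sqrt(2)) + (0) + (0)] = 0/16 = 0
  <chi_7*chi_3, chi_3> = (1/16)[1*(2)*conj(1) + 1*(-2)*conj(1) + 2*(sqrt(2))*conj(-1) + 2*(0)*conj(1) + 2*(-sqrt(2))*conj(-1) + 4*(0)*conj(1) + 4*(0)*conj(-1)]
      = (1/16)[(2) + (-2) + (-2*sqrt(2)) + (0) + (2*sqrt(2)) + (0) + (0)] = 0/16 = 0
  <chi_7*chi_3, chi_4> = (1/16)[1*(2)*conj(1) + 1*(-2)*conj(1) + 2*(sqrt(2))*conj(-1) + 2*(0)*conj(1) + 2*(-sqrt(2))*conj(-1) + 4*(0)*conj(-1) + 4*(0)*conj(1)]
      = (1/16)[(2) + (-2) + (-2*sqrt(2)) + (0) + (2*sqrt(2)) + (0) + (0)] = 0/16 = 0
  <chi_7*chi_3, chi_5> = (1/16)[1*(2)*conj(2) + 1*(-2)*conj(-2) + 2*(sqrt(2))*conj(sqrt(2)) + 2*(0)*conj(0) + 2*(-sqrt(2))*conj(-sqrt(2)) + 4*(0)*conj(0) + 4*(0)*conj(0)]
      = (1/16)[(4) + (4) + (4) + (0) + (4) + (0) + (0)] = 16/16 = 1
  <chi_7*chi_3, chi_6> = (1/16)[1*(2)*conj(2) + 1*(-2)*conj(2) + 2*(sqrt(2))*conj(0) + 2*(0)*conj(-2) + 2*(-sqrt(2))*conj(0) + 4*(0)*conj(0) + 4*(0)*conj(0)]
      = (1/16)[(4) + (-4) + (0) + (0) + (0) + (0) + (0)] = 0/16 = 0
  <chi_7*chi_3, chi_7> = (1/16)[1*(2)*conj(2) + 1*(-2)*conj(-2) + 2*(sqrt(2))*conj(-sqrt(2)) + 2*(0)*conj(0) + 2*(-sqrt(2))*conj(sqrt(2)) + 4*(0)*conj(0) + 4*(0)*conj(0)]
      = (1/16)[(4) + (4) + (-4) + (0) + (-4) + (0) + (0)] = 0/16 = 0
Hence the multiplicities are chi_5: 1. Dimension check: dim(chi_7)*dim(chi_3) = 2*1 = 2 and sum (mult * dim) = 1*2 = 2.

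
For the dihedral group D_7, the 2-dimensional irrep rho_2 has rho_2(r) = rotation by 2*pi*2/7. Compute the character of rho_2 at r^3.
chi_{rho_2}(r^3) = 2*cos(2*pi*2*3/7) = 2*cos(2*pi/7)

Solution. rho_2(r^3) is rotation by angle 2*pi*2*3/7, whose trace is 2*cos(2*pi*2*3/7) = 2*cos(2*pi/7).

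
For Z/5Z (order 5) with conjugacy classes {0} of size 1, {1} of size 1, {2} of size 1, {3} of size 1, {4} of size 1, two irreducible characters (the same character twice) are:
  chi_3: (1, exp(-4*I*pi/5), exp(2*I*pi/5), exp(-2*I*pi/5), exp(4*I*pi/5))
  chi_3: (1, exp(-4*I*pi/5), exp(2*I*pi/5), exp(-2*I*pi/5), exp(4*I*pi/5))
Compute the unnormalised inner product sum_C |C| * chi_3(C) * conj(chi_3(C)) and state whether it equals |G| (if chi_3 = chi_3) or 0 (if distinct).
Sum = 5 = |G| = 5; so <chi_3, chi_3> = 1 (norm-1 confirms irreducibility).

Compute term by term over conjugacy classes (|C| * chi_3(C) * conj(chi_3(C))):
  1*(1)*conj(1) + 1*(exp(-4*I*pi/5))*conj(exp(-4*I*pi/5)) + 1*(exp(2*I*pi/5))*conj(exp(2*I*pi/5)) + 1*(exp(-2*I*pi/5))*conj(exp(-2*I*pi/5)) + 1*(exp(4*I*pi/5))*conj(exp(4*I*pi/5))
  = (1) + (1) + (1) + (1) + (1)
  = 5.
(Exp terms are combined using exp(i*s)*conj(exp(i*t)) = exp(i*(s-t)), and sums of them are collapsed using the identity that for every m > 1 the m distinct m-th roots of unity sum to 0, e.g. 1 + exp(2*I*pi/3) + exp(-2*I*pi/3) = 0.)
Dividing by |G| = 5 gives 5/5 = 1, matching the row-orthogonality relation <chi_3, chi_3> = [chi_3 = chi_3].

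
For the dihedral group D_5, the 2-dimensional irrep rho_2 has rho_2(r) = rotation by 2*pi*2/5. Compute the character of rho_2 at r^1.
chi_{rho_2}(r^1) = 2*cos(2*pi*2*1/5) = -sqrt(5)/2 - 1/2

Proof sketch: rho_2(r^1) is rotation by angle 2*pi*2*1/5, whose trace is 2*cos(2*pi*2*1/5) = -sqrt(5)/2 - 1/2.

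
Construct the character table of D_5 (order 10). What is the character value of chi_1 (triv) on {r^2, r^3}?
Conjugacy classes: {e} of size 1, {r^1, r^4} of size 2, {r^2, r^3} of size 2, {s, sr, ..., sr^4} of size 5.
Character table:
  irrep \ class              {e} (size 1)  {r^1, r^4} (size 2)  {r^2, r^3} (size 2)  {s, sr, ..., sr^4} (size 5)
  chi_1 (triv)               1             1                    1                    1                          
  chi_2 (sign: r->1, s->-1)  1             1                    1                    -1                         
  chi_3 (2d, j=1)            2             -1/2 + sqrt(5)/2     -sqrt(5)/2 - 1/2     0                          
  chi_4 (2d, j=2)            2             -sqrt(5)/2 - 1/2     -1/2 + sqrt(5)/2     0                          

Spot check: chi_1 (triv) on {r^2, r^3} = 1.

Details: D_5 has order 2*5 = 10 with 4 conjugacy classes, hence 4 irreducibles. Sum of squared dims 1 + 1 + 4 + 4 = 10 = |G|. Linear characters come from the abelianisation; the 2-dimensional irreps have character r^k -> 2*cos(2*pi*j*k/5), reflections -> 0.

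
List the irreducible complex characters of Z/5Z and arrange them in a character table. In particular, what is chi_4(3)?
Character table of Z/5Z (irreps indexed chi_0,...,chi_4 with chi_k(m) = zeta_5^(k*m), zeta_5 = exp(2*pi*i/5)):
  irrep \ class  {0} (size 1)  {1} (size 1)    {2} (size 1)    {3} (size 1)    {4} (size 1)  
  chi_0          1             1               1               1               1             
  chi_1          1             exp(2*I*pi/5)   exp(4*I*pi/5)   exp(-4*I*pi/5)  exp(-2*I*pi/5)
  chi_2          1             exp(4*I*pi/5)   exp(-2*I*pi/5)  exp(2*I*pi/5)   exp(-4*I*pi/5)
  chi_3          1             exp(-4*I*pi/5)  exp(2*I*pi/5)   exp(-2*I*pi/5)  exp(4*I*pi/5) 
  chi_4          1             exp(-2*I*pi/5)  exp(-4*I*pi/5)  exp(4*I*pi/5)   exp(2*I*pi/5) 

Spot check: chi_4(3) = zeta_5^(4*3) = zeta_5^12 = exp(4*I*pi/5).

Z/5Z is abelian, so all 5 irreducible complex representations are 1-dimensional. They are given by chi_k(m) = zeta_5^(k*m) for k = 0,...,4. Row orthogonality: sum_m chi_k(m) conj(chi_l(m)) = 5 * [k = l].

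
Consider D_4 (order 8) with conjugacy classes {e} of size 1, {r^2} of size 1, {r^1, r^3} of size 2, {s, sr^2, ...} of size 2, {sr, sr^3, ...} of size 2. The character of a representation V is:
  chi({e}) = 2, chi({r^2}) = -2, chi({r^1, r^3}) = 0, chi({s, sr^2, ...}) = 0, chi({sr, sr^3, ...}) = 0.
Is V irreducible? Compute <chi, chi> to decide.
Irreducible: <chi, chi> = 1.

Details: <chi, chi> = (1/|G|) sum_C |C| * |chi(C)|^2 = (1/8)[1*|2|^2 + 1*|-2|^2 + 2*|0|^2 + 2*|0|^2 + 2*|0|^2]
  = (1/8)[(4) + (4) + (0) + (0) + (0)] = 8/8 = 1.
A character is irreducible iff <chi, chi> = 1, so this representation is irreducible.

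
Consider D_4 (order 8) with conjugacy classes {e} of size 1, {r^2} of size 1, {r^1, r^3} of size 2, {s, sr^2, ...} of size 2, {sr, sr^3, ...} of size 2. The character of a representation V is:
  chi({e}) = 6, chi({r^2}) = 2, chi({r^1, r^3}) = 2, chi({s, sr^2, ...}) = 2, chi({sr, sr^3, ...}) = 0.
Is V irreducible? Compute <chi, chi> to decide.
Not irreducible (reducible): <chi, chi> = 7 > 1.

Justification: <chi, chi> = (1/|G|) sum_C |C| * |chi(C)|^2 = (1/8)[1*|6|^2 + 1*|2|^2 + 2*|2|^2 + 2*|2|^2 + 2*|0|^2]
  = (1/8)[(36) + (4) + (8) + (8) + (0)] = 56/8 = 7.
A character is irreducible iff <chi, chi> = 1, so this representation is reducible.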